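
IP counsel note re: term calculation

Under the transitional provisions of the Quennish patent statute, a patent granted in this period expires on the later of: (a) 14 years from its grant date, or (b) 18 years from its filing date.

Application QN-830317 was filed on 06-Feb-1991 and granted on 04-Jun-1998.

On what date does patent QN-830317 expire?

(a) grant + 14 years → 4 June 2012.
(b) filing + 18 years → 6 February 2009.
Later of the two: 4 June 2012.

June 4, 2012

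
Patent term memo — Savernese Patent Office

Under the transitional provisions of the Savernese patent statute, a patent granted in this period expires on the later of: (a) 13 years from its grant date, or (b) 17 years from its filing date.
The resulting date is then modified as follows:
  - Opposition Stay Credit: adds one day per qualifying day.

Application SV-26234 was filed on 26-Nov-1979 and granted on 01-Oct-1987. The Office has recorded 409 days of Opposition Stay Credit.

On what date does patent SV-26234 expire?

(a) grant + 13 years → 1 October 2000.
(b) filing + 17 years → 26 November 1996.
Later of the two: 1 October 2000.
Opposition Stay Credit: +409 days → 14 November 2001.

November 14, 2001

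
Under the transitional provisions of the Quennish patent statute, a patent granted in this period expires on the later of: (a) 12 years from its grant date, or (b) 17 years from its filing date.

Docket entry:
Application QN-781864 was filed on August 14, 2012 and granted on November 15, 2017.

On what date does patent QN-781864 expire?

November 15, 2029

(a) grant + 12 years → 15 November 2029.
(b) filing + 17 years → 14 August 2029.
Later of the two: 15 November 2029.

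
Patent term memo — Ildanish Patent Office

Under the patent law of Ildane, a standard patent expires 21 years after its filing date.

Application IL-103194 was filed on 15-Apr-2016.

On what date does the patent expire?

Filing date + 21 years → 15 April 2037.

April 15, 2037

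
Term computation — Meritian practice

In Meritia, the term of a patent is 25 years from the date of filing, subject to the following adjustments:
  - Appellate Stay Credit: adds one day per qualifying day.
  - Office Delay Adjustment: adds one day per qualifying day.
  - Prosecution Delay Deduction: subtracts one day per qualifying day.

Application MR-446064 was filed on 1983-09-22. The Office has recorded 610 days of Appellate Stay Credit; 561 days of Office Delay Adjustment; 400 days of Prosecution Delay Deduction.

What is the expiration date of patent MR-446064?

November 2, 2010

Base term: filing date + 25 years → 22 September 2008.
Appellate Stay Credit: +610 days → 25 May 2010.
Office Delay Adjustment: +561 days → 7 December 2011.
Prosecution Delay Deduction: −400 days → 2 November 2010.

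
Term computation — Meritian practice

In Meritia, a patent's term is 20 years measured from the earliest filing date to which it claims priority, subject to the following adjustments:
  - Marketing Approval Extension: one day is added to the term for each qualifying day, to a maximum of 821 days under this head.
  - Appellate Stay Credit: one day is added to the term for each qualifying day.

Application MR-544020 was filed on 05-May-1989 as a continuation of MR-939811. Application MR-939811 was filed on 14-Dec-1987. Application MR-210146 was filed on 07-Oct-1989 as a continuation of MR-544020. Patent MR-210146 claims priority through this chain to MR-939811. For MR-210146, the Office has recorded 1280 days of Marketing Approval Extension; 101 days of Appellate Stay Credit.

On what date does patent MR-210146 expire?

Earliest priority filing: 14 December 1987.
Base term: 14 December 1987 + 20 years → 14 December 2007.
Marketing Approval Extension: 1280 days claimed exceeds the 821-day cap, so +821 days → 14 March 2010.
Appellate Stay Credit: +101 days → 23 June 2010.

2010-06-23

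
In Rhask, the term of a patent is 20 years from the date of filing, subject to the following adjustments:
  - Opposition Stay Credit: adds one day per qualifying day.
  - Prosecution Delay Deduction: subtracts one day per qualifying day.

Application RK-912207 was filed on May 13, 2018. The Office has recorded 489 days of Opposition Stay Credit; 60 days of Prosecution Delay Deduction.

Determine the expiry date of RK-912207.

July 16, 2039

Base term: filing date + 20 years → 13 May 2038.
Opposition Stay Credit: +489 days → 14 September 2039.
Prosecution Delay Deduction: −60 days → 16 July 2039.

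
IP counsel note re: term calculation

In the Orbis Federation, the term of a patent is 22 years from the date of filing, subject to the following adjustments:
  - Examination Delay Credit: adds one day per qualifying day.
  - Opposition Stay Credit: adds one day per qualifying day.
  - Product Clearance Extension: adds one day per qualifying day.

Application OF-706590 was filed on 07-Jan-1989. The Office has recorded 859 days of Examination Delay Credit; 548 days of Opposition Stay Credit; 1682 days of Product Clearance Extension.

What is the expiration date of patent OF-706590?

Base term: filing date + 22 years → 7 January 2011.
Examination Delay Credit: +859 days → 15 May 2013.
Opposition Stay Credit: +548 days → 14 November 2014.
Product Clearance Extension: +1682 days → 23 June 2019.

June 23, 2019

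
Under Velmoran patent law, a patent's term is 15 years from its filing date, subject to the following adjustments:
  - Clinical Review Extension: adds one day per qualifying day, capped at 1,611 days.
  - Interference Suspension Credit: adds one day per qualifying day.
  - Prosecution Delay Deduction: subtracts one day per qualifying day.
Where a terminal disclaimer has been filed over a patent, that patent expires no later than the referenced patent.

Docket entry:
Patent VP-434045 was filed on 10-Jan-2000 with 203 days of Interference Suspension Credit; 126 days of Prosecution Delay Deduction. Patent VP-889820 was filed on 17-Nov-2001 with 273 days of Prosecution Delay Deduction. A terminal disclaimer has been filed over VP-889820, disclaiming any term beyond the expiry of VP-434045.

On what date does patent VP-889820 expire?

Natural term of VP-889820:
  Base: filing + 15 years → 17 November 2016.
  Prosecution Delay Deduction: −273 days → 18 February 2016.
Expiry of referenced patent VP-434045:
  Base: filing + 15 years → 10 January 2015.
  Interference Suspension Credit: +203 days → 1 August 2015.
  Prosecution Delay Deduction: −126 days → 28 March 2015.
Terminal disclaimer: VP-889820 expires on the earlier of 18 February 2016 and 28 March 2015.

2015-03-28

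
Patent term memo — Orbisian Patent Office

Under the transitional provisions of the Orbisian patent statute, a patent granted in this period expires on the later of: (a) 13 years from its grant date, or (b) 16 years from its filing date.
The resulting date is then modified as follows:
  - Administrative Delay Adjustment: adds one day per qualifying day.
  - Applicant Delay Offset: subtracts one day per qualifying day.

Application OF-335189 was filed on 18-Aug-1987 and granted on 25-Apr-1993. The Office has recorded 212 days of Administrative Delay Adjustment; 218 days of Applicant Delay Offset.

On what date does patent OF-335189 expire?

April 19, 2006

(a) grant + 13 years → 25 April 2006.
(b) filing + 16 years → 18 August 2003.
Later of the two: 25 April 2006.
Administrative Delay Adjustment: +212 days → 23 November 2006.
Applicant Delay Offset: −218 days → 19 April 2006.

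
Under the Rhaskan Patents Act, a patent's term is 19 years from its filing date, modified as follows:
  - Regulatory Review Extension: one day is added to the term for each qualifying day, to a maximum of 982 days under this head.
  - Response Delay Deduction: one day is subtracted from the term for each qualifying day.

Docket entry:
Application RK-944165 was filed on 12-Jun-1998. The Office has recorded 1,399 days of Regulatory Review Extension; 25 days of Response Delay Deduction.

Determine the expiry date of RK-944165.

Base term: filing date + 19 years → 12 June 2017.
Regulatory Review Extension: 1399 days claimed exceeds the 982-day cap, so +982 days → 19 February 2020.
Response Delay Deduction: −25 days → 25 January 2020.

2020-01-25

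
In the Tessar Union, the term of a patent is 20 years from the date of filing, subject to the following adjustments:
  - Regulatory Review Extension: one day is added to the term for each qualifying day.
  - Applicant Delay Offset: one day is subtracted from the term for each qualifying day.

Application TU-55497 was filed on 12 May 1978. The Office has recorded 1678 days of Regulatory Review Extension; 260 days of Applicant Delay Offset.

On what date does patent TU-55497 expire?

2002-03-30

Base term: filing date + 20 years → 12 May 1998.
Regulatory Review Extension: +1678 days → 15 December 2002.
Applicant Delay Offset: −260 days → 30 March 2002.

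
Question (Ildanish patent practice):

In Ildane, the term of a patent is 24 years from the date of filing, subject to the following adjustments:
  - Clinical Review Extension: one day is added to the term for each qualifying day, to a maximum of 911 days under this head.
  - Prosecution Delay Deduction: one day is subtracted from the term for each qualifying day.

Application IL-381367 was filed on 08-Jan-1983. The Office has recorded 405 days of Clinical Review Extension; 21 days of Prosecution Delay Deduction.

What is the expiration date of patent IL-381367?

Base term: filing date + 24 years → 8 January 2007.
Clinical Review Extension: 405 days (within the 911-day cap) → +405 days → 17 February 2008.
Prosecution Delay Deduction: −21 days → 27 January 2008.

January 27, 2008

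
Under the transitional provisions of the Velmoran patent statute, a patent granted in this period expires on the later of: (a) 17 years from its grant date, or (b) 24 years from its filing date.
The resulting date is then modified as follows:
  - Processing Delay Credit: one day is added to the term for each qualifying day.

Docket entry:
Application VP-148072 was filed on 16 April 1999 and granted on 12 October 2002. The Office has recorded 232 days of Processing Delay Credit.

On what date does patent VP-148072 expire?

(a) grant + 17 years → 12 October 2019.
(b) filing + 24 years → 16 April 2023.
Later of the two: 16 April 2023.
Processing Delay Credit: +232 days → 4 December 2023.

December 4, 2023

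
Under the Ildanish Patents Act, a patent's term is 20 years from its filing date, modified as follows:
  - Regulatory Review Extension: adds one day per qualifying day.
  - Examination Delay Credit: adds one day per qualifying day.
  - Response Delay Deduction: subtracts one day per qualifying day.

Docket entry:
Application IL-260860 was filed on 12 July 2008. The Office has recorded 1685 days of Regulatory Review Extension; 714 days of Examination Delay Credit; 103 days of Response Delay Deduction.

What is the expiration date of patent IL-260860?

October 25, 2034

Base term: filing date + 20 years → 12 July 2028.
Regulatory Review Extension: +1685 days → 21 February 2033.
Examination Delay Credit: +714 days → 5 February 2035.
Response Delay Deduction: −103 days → 25 October 2034.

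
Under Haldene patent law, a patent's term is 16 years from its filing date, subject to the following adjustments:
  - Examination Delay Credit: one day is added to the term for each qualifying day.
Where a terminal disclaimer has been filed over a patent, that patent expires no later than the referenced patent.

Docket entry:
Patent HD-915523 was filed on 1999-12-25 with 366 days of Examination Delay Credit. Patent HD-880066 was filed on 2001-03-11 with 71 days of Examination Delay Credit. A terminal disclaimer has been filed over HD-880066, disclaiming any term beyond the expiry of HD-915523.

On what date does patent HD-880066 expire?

Natural term of HD-880066:
  Base: filing + 16 years → 11 March 2017.
  Examination Delay Credit: +71 days → 21 May 2017.
Expiry of referenced patent HD-915523:
  Base: filing + 16 years → 25 December 2015.
  Examination Delay Credit: +366 days → 25 December 2016.
Terminal disclaimer: HD-880066 expires on the earlier of 21 May 2017 and 25 December 2016.

December 25, 2016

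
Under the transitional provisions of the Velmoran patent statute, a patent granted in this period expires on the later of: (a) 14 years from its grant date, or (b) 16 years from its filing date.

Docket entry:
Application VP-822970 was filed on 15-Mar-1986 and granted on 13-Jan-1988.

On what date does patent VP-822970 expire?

2002-03-15

(a) grant + 14 years → 13 January 2002.
(b) filing + 16 years → 15 March 2002.
Later of the two: 15 March 2002.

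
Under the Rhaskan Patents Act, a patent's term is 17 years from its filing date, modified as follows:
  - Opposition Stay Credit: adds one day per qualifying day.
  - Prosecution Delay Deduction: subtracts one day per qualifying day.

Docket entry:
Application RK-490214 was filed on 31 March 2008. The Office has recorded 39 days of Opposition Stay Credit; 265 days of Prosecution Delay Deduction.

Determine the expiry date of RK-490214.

2024-08-17

Base term: filing date + 17 years → 31 March 2025.
Opposition Stay Credit: +39 days → 9 May 2025.
Prosecution Delay Deduction: −265 days → 17 August 2024.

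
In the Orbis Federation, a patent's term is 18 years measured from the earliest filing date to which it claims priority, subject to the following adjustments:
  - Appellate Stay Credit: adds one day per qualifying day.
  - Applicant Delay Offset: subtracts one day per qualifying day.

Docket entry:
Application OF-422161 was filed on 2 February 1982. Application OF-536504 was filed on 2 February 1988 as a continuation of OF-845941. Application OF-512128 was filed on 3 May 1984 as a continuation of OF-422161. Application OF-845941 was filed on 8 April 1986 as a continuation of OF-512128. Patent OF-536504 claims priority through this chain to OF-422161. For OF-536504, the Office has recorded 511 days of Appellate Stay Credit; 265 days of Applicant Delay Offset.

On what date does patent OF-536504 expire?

October 5, 2000

Earliest priority filing: 2 February 1982.
Base term: 2 February 1982 + 18 years → 2 February 2000.
Appellate Stay Credit: +511 days → 27 June 2001.
Applicant Delay Offset: −265 days → 5 October 2000.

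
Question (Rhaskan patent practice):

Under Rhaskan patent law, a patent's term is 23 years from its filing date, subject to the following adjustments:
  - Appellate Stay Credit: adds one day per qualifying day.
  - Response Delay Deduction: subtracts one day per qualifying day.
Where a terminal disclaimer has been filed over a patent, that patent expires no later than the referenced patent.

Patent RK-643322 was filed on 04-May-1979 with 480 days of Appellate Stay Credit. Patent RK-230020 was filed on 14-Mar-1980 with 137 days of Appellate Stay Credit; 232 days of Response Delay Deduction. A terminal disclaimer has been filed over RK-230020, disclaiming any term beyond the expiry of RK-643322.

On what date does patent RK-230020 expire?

2002-12-09

Natural term of RK-230020:
  Base: filing + 23 years → 14 March 2003.
  Appellate Stay Credit: +137 days → 29 July 2003.
  Response Delay Deduction: −232 days → 9 December 2002.
Expiry of referenced patent RK-643322:
  Base: filing + 23 years → 4 May 2002.
  Appellate Stay Credit: +480 days → 27 August 2003.
Terminal disclaimer: RK-230020 expires on the earlier of 9 December 2002 and 27 August 2003.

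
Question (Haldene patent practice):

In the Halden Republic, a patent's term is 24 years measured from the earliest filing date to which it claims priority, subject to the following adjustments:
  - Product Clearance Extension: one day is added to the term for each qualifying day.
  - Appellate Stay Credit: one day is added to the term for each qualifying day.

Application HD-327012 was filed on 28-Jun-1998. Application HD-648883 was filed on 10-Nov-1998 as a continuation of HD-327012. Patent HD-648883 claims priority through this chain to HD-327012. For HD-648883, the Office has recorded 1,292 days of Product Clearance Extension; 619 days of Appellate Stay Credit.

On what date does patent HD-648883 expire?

Earliest priority filing: 28 June 1998.
Base term: 28 June 1998 + 24 years → 28 June 2022.
Product Clearance Extension: +1292 days → 10 January 2026.
Appellate Stay Credit: +619 days → 21 September 2027.

2027-09-21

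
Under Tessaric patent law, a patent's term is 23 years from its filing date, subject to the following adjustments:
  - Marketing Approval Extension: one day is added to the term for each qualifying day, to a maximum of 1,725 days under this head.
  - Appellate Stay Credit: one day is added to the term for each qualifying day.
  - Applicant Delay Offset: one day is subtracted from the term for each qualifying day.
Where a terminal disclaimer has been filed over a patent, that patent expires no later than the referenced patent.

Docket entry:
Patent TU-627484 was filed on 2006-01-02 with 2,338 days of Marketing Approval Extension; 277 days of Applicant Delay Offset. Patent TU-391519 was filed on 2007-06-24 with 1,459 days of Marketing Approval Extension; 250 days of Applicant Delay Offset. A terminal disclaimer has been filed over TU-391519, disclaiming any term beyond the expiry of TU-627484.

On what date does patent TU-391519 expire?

December 20, 2032

Natural term of TU-391519:
  Base: filing + 23 years → 24 June 2030.
  Marketing Approval Extension: 1459 days (within the 1725-day cap) → +1459 days → 22 June 2034.
  Applicant Delay Offset: −250 days → 15 October 2033.
Expiry of referenced patent TU-627484:
  Base: filing + 23 years → 2 January 2029.
  Marketing Approval Extension: 2338 days claimed exceeds the 1725-day cap, so +1725 days → 23 September 2033.
  Applicant Delay Offset: −277 days → 20 December 2032.
Terminal disclaimer: TU-391519 expires on the earlier of 15 October 2033 and 20 December 2032.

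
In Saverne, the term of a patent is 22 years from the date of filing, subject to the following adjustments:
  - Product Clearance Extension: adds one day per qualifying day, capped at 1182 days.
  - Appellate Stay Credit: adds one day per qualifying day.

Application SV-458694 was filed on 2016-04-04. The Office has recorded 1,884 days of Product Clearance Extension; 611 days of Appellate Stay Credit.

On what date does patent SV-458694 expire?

March 2, 2043

Base term: filing date + 22 years → 4 April 2038.
Product Clearance Extension: 1884 days claimed exceeds the 1182-day cap, so +1182 days → 29 June 2041.
Appellate Stay Credit: +611 days → 2 March 2043.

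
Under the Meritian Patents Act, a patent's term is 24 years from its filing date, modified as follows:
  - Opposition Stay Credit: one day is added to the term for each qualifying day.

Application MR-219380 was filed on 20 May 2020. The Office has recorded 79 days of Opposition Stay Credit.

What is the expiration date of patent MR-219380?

Base term: filing date + 24 years → 20 May 2044.
Opposition Stay Credit: +79 days → 7 August 2044.

August 7, 2044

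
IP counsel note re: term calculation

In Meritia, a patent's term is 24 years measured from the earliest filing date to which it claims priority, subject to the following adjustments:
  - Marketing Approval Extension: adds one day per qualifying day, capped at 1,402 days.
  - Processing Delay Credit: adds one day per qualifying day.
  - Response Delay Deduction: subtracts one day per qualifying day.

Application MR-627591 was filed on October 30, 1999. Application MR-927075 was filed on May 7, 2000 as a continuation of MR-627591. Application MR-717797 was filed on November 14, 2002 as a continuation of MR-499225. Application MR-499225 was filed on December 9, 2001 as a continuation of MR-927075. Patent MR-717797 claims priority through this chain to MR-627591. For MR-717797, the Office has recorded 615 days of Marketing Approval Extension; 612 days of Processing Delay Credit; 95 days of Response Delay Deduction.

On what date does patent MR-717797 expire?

Earliest priority filing: 30 October 1999.
Base term: 30 October 1999 + 24 years → 30 October 2023.
Marketing Approval Extension: 615 days (within the 1402-day cap) → +615 days → 6 July 2025.
Processing Delay Credit: +612 days → 10 March 2027.
Response Delay Deduction: −95 days → 5 December 2026.

2026-12-05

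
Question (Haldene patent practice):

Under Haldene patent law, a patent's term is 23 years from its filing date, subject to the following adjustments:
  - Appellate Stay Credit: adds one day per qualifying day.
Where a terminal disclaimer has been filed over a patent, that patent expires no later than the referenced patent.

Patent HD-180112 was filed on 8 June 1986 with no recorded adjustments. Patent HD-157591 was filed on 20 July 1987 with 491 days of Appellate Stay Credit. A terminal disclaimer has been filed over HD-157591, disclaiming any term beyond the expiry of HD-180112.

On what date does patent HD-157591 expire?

Natural term of HD-157591:
  Base: filing + 23 years → 20 July 2010.
  Appellate Stay Credit: +491 days → 23 November 2011.
Expiry of referenced patent HD-180112:
  Base: filing + 23 years → 8 June 2009.
Terminal disclaimer: HD-157591 expires on the earlier of 23 November 2011 and 8 June 2009.

June 8, 2009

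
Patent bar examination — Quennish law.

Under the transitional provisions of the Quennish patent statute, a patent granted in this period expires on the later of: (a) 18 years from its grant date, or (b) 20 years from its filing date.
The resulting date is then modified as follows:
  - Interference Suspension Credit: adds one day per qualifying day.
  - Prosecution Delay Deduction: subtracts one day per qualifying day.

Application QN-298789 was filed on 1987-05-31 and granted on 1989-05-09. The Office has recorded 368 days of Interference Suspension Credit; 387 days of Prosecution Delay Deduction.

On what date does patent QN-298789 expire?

May 12, 2007

(a) grant + 18 years → 9 May 2007.
(b) filing + 20 years → 31 May 2007.
Later of the two: 31 May 2007.
Interference Suspension Credit: +368 days → 2 June 2008.
Prosecution Delay Deduction: −387 days → 12 May 2007.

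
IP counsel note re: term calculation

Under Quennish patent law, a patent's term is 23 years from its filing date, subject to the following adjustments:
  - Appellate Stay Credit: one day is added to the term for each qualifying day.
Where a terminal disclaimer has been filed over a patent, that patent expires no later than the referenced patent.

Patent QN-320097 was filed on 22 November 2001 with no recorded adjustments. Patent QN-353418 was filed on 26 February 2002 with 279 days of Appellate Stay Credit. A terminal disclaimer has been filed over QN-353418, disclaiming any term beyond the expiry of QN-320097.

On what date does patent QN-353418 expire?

Natural term of QN-353418:
  Base: filing + 23 years → 26 February 2025.
  Appellate Stay Credit: +279 days → 2 December 2025.
Expiry of referenced patent QN-320097:
  Base: filing + 23 years → 22 November 2024.
Terminal disclaimer: QN-353418 expires on the earlier of 2 December 2025 and 22 November 2024.

2024-11-22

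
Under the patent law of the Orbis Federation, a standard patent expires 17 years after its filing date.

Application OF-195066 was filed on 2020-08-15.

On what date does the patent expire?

2037-08-15

Filing date + 17 years → 15 August 2037.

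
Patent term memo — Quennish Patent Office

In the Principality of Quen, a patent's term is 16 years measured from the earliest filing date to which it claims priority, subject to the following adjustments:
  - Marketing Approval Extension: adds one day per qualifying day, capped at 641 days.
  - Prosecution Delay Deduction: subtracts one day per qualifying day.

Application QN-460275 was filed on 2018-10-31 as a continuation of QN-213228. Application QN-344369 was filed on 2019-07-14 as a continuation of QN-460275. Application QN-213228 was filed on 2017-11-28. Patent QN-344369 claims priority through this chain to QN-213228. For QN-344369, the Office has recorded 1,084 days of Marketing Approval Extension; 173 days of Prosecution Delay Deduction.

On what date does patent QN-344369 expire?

March 11, 2035

Earliest priority filing: 28 November 2017.
Base term: 28 November 2017 + 16 years → 28 November 2033.
Marketing Approval Extension: 1084 days claimed exceeds the 641-day cap, so +641 days → 31 August 2035.
Prosecution Delay Deduction: −173 days → 11 March 2035.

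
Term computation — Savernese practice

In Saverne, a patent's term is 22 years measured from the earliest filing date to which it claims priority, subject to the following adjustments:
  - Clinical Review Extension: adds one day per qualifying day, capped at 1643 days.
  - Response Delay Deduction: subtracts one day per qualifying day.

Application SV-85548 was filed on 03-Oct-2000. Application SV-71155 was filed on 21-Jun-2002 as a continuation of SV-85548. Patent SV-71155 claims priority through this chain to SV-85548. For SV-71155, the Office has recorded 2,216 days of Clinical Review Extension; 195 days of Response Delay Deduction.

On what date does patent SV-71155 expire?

Earliest priority filing: 3 October 2000.
Base term: 3 October 2000 + 22 years → 3 October 2022.
Clinical Review Extension: 2216 days claimed exceeds the 1643-day cap, so +1643 days → 3 April 2027.
Response Delay Deduction: −195 days → 20 September 2026.

September 20, 2026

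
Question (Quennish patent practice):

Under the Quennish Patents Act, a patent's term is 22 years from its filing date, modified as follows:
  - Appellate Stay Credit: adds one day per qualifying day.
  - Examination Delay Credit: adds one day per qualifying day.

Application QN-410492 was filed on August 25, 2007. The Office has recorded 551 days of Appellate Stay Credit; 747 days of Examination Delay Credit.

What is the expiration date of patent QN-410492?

Base term: filing date + 22 years → 25 August 2029.
Appellate Stay Credit: +551 days → 27 February 2031.
Examination Delay Credit: +747 days → 15 March 2033.

2033-03-15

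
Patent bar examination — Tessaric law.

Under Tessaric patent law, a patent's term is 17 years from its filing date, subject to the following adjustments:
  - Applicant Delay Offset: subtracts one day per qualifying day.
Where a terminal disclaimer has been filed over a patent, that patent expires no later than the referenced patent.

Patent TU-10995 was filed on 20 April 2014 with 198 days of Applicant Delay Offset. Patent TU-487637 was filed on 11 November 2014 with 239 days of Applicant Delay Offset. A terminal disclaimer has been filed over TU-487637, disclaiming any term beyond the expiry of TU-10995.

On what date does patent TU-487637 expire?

October 4, 2030

Natural term of TU-487637:
  Base: filing + 17 years → 11 November 2031.
  Applicant Delay Offset: −239 days → 17 March 2031.
Expiry of referenced patent TU-10995:
  Base: filing + 17 years → 20 April 2031.
  Applicant Delay Offset: −198 days → 4 October 2030.
Terminal disclaimer: TU-487637 expires on the earlier of 17 March 2031 and 4 October 2030.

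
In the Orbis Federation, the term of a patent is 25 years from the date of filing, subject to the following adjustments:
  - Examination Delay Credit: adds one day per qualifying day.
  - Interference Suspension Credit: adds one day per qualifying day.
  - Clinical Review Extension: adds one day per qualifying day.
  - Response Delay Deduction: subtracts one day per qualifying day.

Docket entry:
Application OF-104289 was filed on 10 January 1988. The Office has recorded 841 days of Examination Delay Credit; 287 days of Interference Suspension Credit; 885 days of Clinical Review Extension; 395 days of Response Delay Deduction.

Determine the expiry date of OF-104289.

Base term: filing date + 25 years → 10 January 2013.
Examination Delay Credit: +841 days → 1 May 2015.
Interference Suspension Credit: +287 days → 12 February 2016.
Clinical Review Extension: +885 days → 16 July 2018.
Response Delay Deduction: −395 days → 16 June 2017.

2017-06-16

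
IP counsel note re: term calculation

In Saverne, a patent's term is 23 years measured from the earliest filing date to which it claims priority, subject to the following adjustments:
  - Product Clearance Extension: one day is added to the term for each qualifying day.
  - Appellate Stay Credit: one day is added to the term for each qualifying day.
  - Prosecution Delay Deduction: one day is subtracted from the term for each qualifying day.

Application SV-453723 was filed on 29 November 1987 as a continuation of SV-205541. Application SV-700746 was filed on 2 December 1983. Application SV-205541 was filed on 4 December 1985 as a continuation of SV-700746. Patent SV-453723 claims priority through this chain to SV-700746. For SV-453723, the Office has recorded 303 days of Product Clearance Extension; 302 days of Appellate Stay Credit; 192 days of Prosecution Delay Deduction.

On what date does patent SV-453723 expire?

Earliest priority filing: 2 December 1983.
Base term: 2 December 1983 + 23 years → 2 December 2006.
Product Clearance Extension: +303 days → 1 October 2007.
Appellate Stay Credit: +302 days → 29 July 2008.
Prosecution Delay Deduction: −192 days → 19 January 2008.

2008-01-19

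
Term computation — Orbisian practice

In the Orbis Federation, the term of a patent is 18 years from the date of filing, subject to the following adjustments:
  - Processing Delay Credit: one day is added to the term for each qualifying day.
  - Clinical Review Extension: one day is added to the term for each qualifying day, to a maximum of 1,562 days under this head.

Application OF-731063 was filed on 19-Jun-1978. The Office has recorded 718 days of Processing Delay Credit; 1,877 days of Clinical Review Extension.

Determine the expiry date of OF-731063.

2002-09-16

Base term: filing date + 18 years → 19 June 1996.
Processing Delay Credit: +718 days → 7 June 1998.
Clinical Review Extension: 1877 days claimed exceeds the 1562-day cap, so +1562 days → 16 September 2002.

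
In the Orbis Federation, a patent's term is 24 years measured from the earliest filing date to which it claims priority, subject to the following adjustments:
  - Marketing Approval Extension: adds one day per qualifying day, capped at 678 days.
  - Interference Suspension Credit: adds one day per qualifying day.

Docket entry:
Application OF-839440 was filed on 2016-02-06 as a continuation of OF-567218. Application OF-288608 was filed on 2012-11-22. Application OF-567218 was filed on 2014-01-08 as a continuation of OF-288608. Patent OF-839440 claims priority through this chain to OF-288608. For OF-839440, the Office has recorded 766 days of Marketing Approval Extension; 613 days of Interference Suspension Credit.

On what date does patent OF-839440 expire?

2040-06-05

Earliest priority filing: 22 November 2012.
Base term: 22 November 2012 + 24 years → 22 November 2036.
Marketing Approval Extension: 766 days claimed exceeds the 678-day cap, so +678 days → 1 October 2038.
Interference Suspension Credit: +613 days → 5 June 2040.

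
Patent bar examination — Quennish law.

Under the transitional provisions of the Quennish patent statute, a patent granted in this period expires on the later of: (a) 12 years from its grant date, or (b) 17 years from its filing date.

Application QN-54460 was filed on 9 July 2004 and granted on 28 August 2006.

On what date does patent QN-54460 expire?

2021-07-09

(a) grant + 12 years → 28 August 2018.
(b) filing + 17 years → 9 July 2021.
Later of the two: 9 July 2021.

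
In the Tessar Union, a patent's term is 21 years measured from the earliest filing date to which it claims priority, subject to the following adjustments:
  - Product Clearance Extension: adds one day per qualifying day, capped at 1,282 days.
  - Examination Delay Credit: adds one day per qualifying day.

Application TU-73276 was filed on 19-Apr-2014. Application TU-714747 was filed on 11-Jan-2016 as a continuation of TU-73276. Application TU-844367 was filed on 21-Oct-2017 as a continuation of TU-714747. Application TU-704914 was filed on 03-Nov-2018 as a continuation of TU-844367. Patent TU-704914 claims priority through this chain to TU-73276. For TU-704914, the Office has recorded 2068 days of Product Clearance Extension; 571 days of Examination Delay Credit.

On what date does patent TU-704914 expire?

Earliest priority filing: 19 April 2014.
Base term: 19 April 2014 + 21 years → 19 April 2035.
Product Clearance Extension: 2068 days claimed exceeds the 1282-day cap, so +1282 days → 22 October 2038.
Examination Delay Credit: +571 days → 15 May 2040.

May 15, 2040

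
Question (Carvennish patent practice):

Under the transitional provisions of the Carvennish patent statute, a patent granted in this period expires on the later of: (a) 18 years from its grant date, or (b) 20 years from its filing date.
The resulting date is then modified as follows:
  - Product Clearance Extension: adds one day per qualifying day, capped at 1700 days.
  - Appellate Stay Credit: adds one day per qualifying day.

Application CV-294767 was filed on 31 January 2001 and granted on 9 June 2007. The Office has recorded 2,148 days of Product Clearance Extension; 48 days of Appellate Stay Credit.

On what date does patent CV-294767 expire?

(a) grant + 18 years → 9 June 2025.
(b) filing + 20 years → 31 January 2021.
Later of the two: 9 June 2025.
Product Clearance Extension: 2148 days claimed exceeds the 1700-day cap, so +1700 days → 3 February 2030.
Appellate Stay Credit: +48 days → 23 March 2030.

March 23, 2030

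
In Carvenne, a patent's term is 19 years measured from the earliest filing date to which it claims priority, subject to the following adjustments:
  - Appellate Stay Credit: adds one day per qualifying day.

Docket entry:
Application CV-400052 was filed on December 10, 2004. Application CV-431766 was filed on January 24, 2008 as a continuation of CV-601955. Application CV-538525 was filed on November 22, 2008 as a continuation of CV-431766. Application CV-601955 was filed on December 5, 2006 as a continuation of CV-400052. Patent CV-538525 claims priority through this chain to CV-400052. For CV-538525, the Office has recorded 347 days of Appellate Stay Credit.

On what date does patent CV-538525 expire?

Earliest priority filing: 10 December 2004.
Base term: 10 December 2004 + 19 years → 10 December 2023.
Appellate Stay Credit: +347 days → 21 November 2024.

2024-11-21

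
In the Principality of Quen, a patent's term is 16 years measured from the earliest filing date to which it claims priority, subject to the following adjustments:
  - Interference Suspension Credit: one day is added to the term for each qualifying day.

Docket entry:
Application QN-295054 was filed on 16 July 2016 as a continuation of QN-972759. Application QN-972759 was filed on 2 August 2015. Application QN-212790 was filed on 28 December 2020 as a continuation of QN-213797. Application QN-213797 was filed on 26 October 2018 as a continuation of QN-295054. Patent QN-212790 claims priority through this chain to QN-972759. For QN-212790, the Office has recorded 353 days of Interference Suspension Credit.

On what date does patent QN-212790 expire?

July 20, 2032

Earliest priority filing: 2 August 2015.
Base term: 2 August 2015 + 16 years → 2 August 2031.
Interference Suspension Credit: +353 days → 20 July 2032.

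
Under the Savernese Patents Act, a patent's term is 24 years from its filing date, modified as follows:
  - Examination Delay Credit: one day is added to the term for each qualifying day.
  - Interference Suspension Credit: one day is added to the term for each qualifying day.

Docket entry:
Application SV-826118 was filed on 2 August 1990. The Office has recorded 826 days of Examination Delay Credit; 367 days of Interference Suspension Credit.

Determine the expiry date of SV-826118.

November 7, 2017

Base term: filing date + 24 years → 2 August 2014.
Examination Delay Credit: +826 days → 5 November 2016.
Interference Suspension Credit: +367 days → 7 November 2017.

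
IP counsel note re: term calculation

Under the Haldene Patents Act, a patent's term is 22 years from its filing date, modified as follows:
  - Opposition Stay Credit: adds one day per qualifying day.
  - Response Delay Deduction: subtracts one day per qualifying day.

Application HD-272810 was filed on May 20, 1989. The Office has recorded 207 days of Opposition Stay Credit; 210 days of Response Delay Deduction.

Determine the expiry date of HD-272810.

Base term: filing date + 22 years → 20 May 2011.
Opposition Stay Credit: +207 days → 13 December 2011.
Response Delay Deduction: −210 days → 17 May 2011.

May 17, 2011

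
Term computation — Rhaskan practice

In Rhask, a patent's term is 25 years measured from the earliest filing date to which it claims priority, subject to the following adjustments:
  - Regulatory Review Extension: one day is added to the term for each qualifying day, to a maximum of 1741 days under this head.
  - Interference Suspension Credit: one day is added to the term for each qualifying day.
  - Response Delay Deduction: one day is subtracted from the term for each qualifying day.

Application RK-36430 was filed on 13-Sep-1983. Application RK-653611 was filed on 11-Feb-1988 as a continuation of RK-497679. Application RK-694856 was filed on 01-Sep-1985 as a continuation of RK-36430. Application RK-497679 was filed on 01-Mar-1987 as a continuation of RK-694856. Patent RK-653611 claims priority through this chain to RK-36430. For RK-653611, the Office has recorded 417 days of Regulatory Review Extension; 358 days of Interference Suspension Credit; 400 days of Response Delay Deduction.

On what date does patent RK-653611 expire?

2009-09-23

Earliest priority filing: 13 September 1983.
Base term: 13 September 1983 + 25 years → 13 September 2008.
Regulatory Review Extension: 417 days (within the 1741-day cap) → +417 days → 4 November 2009.
Interference Suspension Credit: +358 days → 28 October 2010.
Response Delay Deduction: −400 days → 23 September 2009.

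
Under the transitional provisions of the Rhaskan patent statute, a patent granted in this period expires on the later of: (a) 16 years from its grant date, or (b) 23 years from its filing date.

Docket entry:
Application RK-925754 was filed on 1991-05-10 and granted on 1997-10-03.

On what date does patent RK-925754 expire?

May 10, 2014

(a) grant + 16 years → 3 October 2013.
(b) filing + 23 years → 10 May 2014.
Later of the two: 10 May 2014.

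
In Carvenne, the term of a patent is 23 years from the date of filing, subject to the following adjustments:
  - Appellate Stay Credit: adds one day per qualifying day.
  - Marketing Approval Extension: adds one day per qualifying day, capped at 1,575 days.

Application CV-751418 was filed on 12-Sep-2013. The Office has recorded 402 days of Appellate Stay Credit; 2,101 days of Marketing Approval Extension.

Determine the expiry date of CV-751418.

Base term: filing date + 23 years → 12 September 2036.
Appellate Stay Credit: +402 days → 19 October 2037.
Marketing Approval Extension: 2101 days claimed exceeds the 1575-day cap, so +1575 days → 10 February 2042.

February 10, 2042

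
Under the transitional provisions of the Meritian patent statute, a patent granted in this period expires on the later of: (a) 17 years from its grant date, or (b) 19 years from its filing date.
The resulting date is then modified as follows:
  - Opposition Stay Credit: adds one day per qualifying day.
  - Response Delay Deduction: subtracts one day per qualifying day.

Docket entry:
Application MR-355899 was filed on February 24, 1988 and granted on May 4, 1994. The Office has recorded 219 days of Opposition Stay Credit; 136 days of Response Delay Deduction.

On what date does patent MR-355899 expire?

(a) grant + 17 years → 4 May 2011.
(b) filing + 19 years → 24 February 2007.
Later of the two: 4 May 2011.
Opposition Stay Credit: +219 days → 9 December 2011.
Response Delay Deduction: −136 days → 26 July 2011.

July 26, 2011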